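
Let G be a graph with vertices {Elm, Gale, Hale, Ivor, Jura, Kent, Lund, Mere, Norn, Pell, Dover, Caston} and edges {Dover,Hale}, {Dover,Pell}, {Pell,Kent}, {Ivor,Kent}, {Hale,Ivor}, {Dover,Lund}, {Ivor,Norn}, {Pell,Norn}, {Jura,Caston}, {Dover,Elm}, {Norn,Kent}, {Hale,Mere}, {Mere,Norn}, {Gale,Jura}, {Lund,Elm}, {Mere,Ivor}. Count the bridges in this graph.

The edges on the cycle Dover-Lund-Elm-Dover are not bridges since each lies on that cycle.
But removing Jura-Caston disconnects Jura from Caston; removing Gale-Jura disconnects Gale from Jura — these are bridges.
That makes 2 bridges.

2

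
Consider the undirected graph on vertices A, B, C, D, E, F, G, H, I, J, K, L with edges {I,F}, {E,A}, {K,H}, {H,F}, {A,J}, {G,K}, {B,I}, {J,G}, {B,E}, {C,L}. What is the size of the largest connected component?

9

D is isolated — a component by itself.
Starting from C we can reach C, L. That is one component of size 2.
Starting from A we can reach A, B, E, F, G, H, I, J, K. That is one component of size 9.
The largest has 9 vertices.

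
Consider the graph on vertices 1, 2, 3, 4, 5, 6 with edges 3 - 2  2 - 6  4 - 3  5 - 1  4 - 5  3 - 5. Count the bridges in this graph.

The edges on the cycle 4-3-5-4 are not bridges since each lies on that cycle.
But removing 2 - 6 disconnects 2 from 6; removing 3 - 2 disconnects 3 from 2; removing 5 - 1 disconnects 5 from 1 — these are bridges.
That makes 3 bridges.

3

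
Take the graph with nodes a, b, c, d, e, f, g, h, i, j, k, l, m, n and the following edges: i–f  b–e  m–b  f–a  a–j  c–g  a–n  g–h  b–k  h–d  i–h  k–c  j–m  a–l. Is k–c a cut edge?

No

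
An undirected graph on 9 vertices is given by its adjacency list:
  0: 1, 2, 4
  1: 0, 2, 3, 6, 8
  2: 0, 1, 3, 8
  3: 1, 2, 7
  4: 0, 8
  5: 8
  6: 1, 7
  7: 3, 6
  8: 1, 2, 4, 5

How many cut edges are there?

1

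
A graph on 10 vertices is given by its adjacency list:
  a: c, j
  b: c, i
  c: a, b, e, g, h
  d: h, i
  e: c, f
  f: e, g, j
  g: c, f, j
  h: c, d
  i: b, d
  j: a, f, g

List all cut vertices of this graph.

Removing c increases the component count from 1 to 2, so c is a cut vertex.
By contrast removing g leaves 1 component; it is not a cut vertex. No other vertex is a cut vertex either.

c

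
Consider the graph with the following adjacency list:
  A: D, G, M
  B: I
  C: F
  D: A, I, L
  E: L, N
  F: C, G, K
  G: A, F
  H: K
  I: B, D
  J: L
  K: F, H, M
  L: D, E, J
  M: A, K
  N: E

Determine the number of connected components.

1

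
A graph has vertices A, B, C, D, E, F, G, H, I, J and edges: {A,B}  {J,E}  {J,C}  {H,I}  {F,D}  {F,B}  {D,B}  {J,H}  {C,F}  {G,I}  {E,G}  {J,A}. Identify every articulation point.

Removing J increases the component count from 1 to 2, so J is a cut vertex.
By contrast removing A leaves 1 component; it is not a cut vertex. No other vertex is a cut vertex either.

J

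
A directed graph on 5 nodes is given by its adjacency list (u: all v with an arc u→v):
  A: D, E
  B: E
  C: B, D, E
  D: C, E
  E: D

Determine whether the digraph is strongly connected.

There is no directed path from D to A, so the graph is not strongly connected.

No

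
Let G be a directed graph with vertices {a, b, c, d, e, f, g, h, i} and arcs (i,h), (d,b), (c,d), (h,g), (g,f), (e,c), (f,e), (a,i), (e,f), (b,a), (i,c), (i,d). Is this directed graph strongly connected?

Yes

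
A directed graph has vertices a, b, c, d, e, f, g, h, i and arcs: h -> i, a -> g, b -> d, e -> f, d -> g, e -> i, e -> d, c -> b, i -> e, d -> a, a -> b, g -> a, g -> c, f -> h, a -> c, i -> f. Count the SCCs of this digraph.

2

{a, b, c, d, g} are all mutually reachable — one SCC of size 5.
{e, f, h, i} are all mutually reachable — one SCC of size 4.
That gives 2 strongly connected components.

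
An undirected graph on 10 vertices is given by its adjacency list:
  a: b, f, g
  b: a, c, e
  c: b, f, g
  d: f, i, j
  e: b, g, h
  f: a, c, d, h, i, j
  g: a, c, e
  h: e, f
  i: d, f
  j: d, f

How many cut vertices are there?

1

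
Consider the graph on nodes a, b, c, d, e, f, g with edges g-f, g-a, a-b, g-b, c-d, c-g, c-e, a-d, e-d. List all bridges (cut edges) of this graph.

The edges on the cycle c-g-a-d-c are not bridges since each lies on that cycle.
But removing f-g disconnects f from g — this is a bridge.

f-g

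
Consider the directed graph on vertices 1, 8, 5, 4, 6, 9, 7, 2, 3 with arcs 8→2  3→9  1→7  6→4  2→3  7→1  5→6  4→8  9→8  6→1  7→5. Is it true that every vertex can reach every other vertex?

There is no directed path from 4 to 5, so the graph is not strongly connected.

No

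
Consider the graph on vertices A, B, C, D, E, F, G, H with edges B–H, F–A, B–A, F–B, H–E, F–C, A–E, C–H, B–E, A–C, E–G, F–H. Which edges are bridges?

E-G

The edges on the cycle F-B-A-C-H-F are not bridges since each lies on that cycle.
But removing E–G disconnects E from G — this is a bridge.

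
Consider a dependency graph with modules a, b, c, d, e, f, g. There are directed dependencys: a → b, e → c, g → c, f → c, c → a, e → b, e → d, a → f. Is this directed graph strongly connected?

There is no directed path from a to e, so the graph is not strongly connected.

No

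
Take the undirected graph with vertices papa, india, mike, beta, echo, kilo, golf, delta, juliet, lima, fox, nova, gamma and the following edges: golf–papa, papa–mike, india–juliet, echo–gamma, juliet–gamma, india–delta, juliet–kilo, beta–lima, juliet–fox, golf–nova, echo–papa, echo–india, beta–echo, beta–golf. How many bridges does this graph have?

The edges on the cycle beta-golf-papa-echo-beta are not bridges since each lies on that cycle.
But removing kilo–juliet disconnects kilo from juliet; removing papa–mike disconnects papa from mike; removing delta–india disconnects delta from india; removing nova–golf disconnects nova from golf — these are bridges.
In total 6 edges are bridges.

6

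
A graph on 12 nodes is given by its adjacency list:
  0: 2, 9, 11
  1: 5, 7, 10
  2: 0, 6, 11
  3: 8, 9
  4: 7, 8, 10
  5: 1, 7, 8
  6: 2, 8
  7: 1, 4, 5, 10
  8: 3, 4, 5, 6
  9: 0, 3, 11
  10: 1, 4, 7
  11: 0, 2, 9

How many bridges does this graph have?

The edges on the cycle 2-11-0-2 are not bridges since each lies on that cycle.
Every edge lies on some cycle, so there are no bridges.

0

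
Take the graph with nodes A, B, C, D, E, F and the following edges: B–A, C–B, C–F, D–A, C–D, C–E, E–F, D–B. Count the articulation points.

1

Removing C increases the component count from 1 to 2, so C is a cut vertex.
By contrast removing D leaves 1 component; it is not a cut vertex. No other vertex is a cut vertex either.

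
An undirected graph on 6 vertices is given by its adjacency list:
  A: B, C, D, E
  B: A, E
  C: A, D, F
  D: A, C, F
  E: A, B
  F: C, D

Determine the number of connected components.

Starting from A we can reach A, B, C, D, E, F. That is one component of size 6.
Total: 1 component.

1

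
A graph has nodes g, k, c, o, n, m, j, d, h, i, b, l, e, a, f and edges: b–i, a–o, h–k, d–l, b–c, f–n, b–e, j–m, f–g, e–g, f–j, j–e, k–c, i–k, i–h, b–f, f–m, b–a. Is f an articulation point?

Yes

Deleting f raises the number of components from 2 to 3, so f is a cut vertex.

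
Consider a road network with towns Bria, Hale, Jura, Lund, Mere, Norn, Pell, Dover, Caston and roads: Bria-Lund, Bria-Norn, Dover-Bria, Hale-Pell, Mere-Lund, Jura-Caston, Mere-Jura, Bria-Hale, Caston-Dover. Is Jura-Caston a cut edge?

After removing Jura-Caston, the path Jura-Mere-Lund-Bria-Dover-Caston still connects them, so the edge is not a bridge.

No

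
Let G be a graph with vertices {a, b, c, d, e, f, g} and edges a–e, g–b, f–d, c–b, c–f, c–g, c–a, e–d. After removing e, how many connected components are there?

1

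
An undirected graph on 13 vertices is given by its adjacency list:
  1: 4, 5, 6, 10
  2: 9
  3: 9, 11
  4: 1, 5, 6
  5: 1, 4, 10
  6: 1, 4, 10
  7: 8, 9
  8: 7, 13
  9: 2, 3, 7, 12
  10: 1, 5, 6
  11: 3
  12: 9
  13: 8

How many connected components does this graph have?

Starting from 1 we can reach 1, 4, 5, 6, 10. That is one component of size 5.
Starting from 2 we can reach 2, 3, 7, 8, 9, 11, 12, 13. That is one component of size 8.
Total: 2 components.

2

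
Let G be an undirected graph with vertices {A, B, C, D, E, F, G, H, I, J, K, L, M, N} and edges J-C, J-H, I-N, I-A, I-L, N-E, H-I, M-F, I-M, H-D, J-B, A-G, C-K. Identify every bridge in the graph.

removing J-H disconnects J from H; removing H-D disconnects H from D; removing L-I disconnects L from I; removing N-E disconnects N from E — these are bridges.
In total 13 edges are bridges.

A-G, A-I, B-J, C-J, C-K, D-H, E-N, F-M, H-I, H-J, I-L, I-M, I-N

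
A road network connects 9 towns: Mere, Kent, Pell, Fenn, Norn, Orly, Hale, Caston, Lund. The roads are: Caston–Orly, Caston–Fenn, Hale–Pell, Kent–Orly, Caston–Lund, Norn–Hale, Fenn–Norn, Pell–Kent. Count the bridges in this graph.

The edges on the cycle Caston-Fenn-Norn-Hale-Pell-Kent-Orly-Caston are not bridges since each lies on that cycle.
But removing Caston–Lund disconnects Caston from Lund — this is a bridge.

1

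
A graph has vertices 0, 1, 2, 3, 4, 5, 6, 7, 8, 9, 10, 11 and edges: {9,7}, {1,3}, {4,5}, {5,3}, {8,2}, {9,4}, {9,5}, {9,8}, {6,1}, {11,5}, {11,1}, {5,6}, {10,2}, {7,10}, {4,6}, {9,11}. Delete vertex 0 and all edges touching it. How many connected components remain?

1

With 0 gone, the remaining components are: {1, 2, 3, 4, 5, 6, 7, 8, 9, 10, 11}.
That is 1 component.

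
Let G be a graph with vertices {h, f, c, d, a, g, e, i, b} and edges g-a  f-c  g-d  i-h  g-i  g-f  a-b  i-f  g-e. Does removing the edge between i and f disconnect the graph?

After removing i-f, the path i-g-f still connects them, so the edge is not a bridge.

No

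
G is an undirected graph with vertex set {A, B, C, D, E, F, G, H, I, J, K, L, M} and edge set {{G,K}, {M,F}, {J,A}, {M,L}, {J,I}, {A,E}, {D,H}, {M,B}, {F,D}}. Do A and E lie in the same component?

Yes

From A we can reach A, E, I, J, which includes E.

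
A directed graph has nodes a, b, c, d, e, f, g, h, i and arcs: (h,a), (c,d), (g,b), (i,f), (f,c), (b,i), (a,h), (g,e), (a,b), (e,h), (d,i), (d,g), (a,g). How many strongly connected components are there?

{a, b, c, d, e, f, g, h, i} are all mutually reachable — one SCC of size 9.
That gives 1 strongly connected component.

1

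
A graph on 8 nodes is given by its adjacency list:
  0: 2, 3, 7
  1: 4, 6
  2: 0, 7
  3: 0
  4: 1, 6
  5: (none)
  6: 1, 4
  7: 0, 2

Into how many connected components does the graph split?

3

5 is isolated — a component by itself.
Starting from 1 we can reach 1, 4, 6. That is one component of size 3.
Starting from 0 we can reach 0, 2, 3, 7. That is one component of size 4.
Total: 3 components.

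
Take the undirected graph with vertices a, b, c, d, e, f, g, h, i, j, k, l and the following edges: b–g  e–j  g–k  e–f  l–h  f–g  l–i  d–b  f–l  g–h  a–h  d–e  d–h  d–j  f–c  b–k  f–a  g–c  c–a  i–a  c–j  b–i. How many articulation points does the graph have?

0

Removing k, for instance, still leaves 1 component. No single vertex removal increases the component count — the graph has no articulation points.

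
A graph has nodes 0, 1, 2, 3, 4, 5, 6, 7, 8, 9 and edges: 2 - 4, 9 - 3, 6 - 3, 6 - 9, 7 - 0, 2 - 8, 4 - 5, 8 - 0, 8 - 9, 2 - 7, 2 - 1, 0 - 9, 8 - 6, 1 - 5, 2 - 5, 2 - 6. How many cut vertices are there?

1

Removing 2 increases the component count from 1 to 2, so 2 is a cut vertex.
By contrast removing 5 leaves 1 component; it is not a cut vertex. No other vertex is a cut vertex either.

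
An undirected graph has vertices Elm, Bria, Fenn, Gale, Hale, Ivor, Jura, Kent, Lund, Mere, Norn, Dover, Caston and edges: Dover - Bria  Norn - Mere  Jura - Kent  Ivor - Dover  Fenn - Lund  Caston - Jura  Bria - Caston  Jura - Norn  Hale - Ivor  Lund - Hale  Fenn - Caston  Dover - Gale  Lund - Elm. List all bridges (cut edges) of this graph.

The edges on the cycle Fenn-Lund-Hale-Ivor-Dover-Bria-Caston-Fenn are not bridges since each lies on that cycle.
But removing Norn - Mere disconnects Norn from Mere; removing Caston - Jura disconnects Caston from Jura; removing Dover - Gale disconnects Dover from Gale; removing Norn - Jura disconnects Norn from Jura — these are bridges.
In total 6 edges are bridges.

Caston-Jura, Dover-Gale, Elm-Lund, Jura-Kent, Jura-Norn, Mere-Norn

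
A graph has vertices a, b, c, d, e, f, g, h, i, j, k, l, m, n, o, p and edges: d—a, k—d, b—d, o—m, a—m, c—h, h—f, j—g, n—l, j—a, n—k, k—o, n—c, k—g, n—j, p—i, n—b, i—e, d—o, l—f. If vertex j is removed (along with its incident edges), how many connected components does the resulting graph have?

2

With j gone, the remaining components are: {e, i, p}; {a, b, c, d, f, g, h, k, l, m, n, o}.
That is 2 components.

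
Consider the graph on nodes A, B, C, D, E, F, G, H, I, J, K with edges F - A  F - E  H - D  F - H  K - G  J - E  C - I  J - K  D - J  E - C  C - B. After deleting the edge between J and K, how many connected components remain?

2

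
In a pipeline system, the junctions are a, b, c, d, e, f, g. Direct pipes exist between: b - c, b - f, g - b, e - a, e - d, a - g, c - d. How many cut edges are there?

1

The edges on the cycle e-a-g-b-c-d-e are not bridges since each lies on that cycle.
But removing b - f disconnects b from f — this is a bridge.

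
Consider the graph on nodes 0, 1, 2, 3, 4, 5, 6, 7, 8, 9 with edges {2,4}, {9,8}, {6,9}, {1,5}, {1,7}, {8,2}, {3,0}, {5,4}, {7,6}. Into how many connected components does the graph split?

2

Starting from 0 we can reach 0, 3. That is one component of size 2.
Starting from 1 we can reach 1, 2, 4, 5, 6, 7, 8, 9. That is one component of size 8.
Total: 2 components.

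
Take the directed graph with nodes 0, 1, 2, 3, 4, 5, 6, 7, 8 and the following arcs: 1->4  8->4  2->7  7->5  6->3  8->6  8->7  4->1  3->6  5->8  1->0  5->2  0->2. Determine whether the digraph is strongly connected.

No

There is no directed path from 6 to 0, so the graph is not strongly connected.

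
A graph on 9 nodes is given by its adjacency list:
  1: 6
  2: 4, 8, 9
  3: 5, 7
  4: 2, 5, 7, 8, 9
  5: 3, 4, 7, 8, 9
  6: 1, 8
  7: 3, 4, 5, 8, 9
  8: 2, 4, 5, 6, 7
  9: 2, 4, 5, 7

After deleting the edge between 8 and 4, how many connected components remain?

8 and 4 are still connected via 8-7-4, so the component count stays at 1.

1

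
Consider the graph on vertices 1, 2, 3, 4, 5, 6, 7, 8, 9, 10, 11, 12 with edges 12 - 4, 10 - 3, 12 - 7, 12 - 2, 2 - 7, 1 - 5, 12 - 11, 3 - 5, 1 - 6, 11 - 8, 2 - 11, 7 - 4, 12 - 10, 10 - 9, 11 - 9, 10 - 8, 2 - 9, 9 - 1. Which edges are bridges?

1-6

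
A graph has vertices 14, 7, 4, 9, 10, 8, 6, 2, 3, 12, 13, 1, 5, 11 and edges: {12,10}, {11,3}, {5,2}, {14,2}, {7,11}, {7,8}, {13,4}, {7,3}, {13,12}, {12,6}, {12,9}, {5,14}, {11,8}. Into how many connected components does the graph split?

4

1 is isolated — a component by itself.
Starting from 2 we can reach 2, 5, 14. That is one component of size 3.
Starting from 3 we can reach 3, 7, 8, 11. That is one component of size 4.
Starting from 4 we can reach 4, 6, 9, 10, 12, 13. That is one component of size 6.
Total: 4 components.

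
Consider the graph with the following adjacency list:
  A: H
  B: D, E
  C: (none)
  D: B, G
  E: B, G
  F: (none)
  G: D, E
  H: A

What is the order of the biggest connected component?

F is isolated — a component by itself.
C is isolated — a component by itself.
Starting from A we can reach A, H. That is one component of size 2.
Starting from B we can reach B, D, E, G. That is one component of size 4.
The largest has 4 vertices.

4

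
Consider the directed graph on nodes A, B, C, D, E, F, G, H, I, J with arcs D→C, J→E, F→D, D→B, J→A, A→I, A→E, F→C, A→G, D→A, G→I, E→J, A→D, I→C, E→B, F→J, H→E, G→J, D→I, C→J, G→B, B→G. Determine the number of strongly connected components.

{A, B, C, D, E, G, I, J} are all mutually reachable — one SCC of size 8.
{F} is an SCC by itself.
{H} is an SCC by itself.
That gives 3 strongly connected components.

3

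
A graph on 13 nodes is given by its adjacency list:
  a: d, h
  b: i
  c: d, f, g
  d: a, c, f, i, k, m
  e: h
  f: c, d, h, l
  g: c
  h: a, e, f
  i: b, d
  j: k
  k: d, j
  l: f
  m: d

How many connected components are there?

1

Starting from a we can reach a, b, c, d, e, f, g, h, i, j, k, l, m. That is one component of size 13.
Total: 1 component.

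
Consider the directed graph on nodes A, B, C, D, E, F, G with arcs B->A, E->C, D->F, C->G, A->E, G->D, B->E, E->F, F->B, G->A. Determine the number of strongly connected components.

1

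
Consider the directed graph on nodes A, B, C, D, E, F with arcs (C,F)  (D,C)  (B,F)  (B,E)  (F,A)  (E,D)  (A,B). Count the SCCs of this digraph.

{A, B, C, D, E, F} are all mutually reachable — one SCC of size 6.
That gives 1 strongly connected component.

1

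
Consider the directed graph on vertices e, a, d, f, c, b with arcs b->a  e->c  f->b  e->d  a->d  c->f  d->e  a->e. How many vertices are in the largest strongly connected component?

{a, b, c, d, e, f} are all mutually reachable — one SCC of size 6.
The largest has 6 vertices.

6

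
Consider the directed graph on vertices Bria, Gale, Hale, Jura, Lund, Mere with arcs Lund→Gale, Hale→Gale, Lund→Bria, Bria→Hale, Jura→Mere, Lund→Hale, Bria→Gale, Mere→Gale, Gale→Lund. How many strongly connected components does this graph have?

3

{Bria, Gale, Hale, Lund} are all mutually reachable — one SCC of size 4.
{Mere} is an SCC by itself.
{Jura} is an SCC by itself.
That gives 3 strongly connected components.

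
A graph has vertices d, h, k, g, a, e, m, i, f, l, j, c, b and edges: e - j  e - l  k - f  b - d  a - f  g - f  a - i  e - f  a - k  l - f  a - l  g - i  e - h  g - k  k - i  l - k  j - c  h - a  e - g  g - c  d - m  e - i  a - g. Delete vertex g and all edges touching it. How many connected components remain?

2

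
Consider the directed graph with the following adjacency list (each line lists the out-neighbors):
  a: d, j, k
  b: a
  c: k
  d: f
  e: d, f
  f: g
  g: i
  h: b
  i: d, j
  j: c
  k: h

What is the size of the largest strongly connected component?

10

{a, b, c, d, f, g, h, i, j, k} are all mutually reachable — one SCC of size 10.
{e} is an SCC by itself.
The largest has 10 vertices.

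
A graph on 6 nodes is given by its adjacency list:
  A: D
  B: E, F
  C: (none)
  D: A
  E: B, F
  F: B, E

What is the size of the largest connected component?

3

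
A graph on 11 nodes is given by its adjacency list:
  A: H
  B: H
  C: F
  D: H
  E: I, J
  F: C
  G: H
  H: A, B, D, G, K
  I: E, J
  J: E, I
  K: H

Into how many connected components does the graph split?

Starting from C we can reach C, F. That is one component of size 2.
Starting from E we can reach E, I, J. That is one component of size 3.
Starting from A we can reach A, B, D, G, H, K. That is one component of size 6.
Total: 3 components.

3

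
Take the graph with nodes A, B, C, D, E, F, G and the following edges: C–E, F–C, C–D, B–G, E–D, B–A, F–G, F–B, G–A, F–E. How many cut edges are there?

0

The edges on the cycle F-C-D-E-F are not bridges since each lies on that cycle.
Every edge lies on some cycle, so there are no bridges.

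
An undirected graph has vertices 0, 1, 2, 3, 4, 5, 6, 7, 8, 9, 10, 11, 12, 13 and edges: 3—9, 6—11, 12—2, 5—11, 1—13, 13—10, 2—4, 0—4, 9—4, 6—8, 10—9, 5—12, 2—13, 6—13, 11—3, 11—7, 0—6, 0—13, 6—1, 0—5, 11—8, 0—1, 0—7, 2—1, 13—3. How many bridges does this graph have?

The edges on the cycle 0-5-12-2-4-9-3-13-1-6-0 are not bridges since each lies on that cycle.
Every edge lies on some cycle, so there are no bridges.

0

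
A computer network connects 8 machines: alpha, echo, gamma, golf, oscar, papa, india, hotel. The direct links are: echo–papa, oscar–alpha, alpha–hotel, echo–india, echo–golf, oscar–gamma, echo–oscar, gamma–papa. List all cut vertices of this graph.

Removing echo increases the component count from 1 to 3, so echo is a cut vertex.
Removing alpha increases the component count from 1 to 2, so alpha is a cut vertex.
Removing oscar increases the component count from 1 to 2, so oscar is a cut vertex.
By contrast removing papa leaves 1 component; it is not a cut vertex. No other vertex is a cut vertex either.

echo, alpha, oscar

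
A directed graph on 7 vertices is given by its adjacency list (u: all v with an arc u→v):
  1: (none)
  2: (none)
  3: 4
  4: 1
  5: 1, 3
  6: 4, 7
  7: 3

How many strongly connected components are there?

{5} is an SCC by itself.
{7} is an SCC by itself.
{2} is an SCC by itself.
{1} is an SCC by itself.
{4} is an SCC by itself.
(and 2 more singleton SCCs)
That gives 7 strongly connected components.

7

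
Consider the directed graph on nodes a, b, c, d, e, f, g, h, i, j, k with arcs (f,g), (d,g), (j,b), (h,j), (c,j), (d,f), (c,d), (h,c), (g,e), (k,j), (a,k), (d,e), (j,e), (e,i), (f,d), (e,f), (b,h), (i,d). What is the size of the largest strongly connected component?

5

{d, e, f, g, i} are all mutually reachable — one SCC of size 5.
{b, c, h, j} are all mutually reachable — one SCC of size 4.
{a} is an SCC by itself.
{k} is an SCC by itself.
The largest has 5 vertices.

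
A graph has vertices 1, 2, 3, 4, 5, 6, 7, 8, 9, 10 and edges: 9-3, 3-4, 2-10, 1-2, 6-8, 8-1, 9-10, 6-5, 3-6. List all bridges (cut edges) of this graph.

3-4, 5-6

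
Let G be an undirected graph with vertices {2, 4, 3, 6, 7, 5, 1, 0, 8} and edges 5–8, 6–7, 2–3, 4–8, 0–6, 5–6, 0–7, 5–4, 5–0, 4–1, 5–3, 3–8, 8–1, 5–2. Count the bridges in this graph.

0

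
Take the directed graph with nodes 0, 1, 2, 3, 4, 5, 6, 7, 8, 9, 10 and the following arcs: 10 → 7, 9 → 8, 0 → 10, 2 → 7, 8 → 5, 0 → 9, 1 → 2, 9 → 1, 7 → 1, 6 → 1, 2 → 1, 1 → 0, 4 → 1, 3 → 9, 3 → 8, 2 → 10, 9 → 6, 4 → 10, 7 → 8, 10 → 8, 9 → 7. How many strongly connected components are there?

5

{0, 1, 2, 6, 7, 9, 10} are all mutually reachable — one SCC of size 7.
{5} is an SCC by itself.
{3} is an SCC by itself.
{4} is an SCC by itself.
{8} is an SCC by itself.
That gives 5 strongly connected components.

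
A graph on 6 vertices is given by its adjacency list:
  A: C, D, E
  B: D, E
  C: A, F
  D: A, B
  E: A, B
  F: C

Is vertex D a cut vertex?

Deleting D leaves 1 component (was 1) (its neighbors A, B remain connected to each other), so D is not a cut vertex.

No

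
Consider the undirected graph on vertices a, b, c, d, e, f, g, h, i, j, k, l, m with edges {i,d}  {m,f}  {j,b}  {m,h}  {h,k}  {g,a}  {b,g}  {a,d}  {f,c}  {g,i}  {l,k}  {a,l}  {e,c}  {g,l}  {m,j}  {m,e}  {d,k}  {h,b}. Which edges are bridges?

none

The edges on the cycle m-e-c-f-m are not bridges since each lies on that cycle.
Every edge lies on some cycle, so there are no bridges.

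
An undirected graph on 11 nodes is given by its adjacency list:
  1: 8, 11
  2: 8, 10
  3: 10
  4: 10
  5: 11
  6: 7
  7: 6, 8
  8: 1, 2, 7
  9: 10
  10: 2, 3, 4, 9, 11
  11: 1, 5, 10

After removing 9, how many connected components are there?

With 9 gone, the remaining components are: {1, 2, 3, 4, 5, 6, 7, 8, 10, 11}.
That is 1 component.

1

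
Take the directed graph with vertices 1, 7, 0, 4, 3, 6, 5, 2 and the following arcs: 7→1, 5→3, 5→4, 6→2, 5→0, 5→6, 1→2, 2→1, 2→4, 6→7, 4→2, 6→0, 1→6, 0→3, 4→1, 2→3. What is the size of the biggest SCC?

5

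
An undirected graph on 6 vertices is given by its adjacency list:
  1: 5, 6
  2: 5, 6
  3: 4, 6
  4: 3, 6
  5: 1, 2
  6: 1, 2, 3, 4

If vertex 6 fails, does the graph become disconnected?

Deleting 6 raises the number of components from 1 to 2, so 6 is a cut vertex.

Yes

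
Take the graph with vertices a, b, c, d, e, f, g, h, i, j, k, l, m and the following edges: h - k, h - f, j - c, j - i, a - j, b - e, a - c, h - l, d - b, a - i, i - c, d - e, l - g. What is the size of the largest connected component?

5

m is isolated — a component by itself.
Starting from b we can reach b, d, e. That is one component of size 3.
Starting from a we can reach a, c, i, j. That is one component of size 4.
Starting from f we can reach f, g, h, k, l. That is one component of size 5.
The largest has 5 vertices.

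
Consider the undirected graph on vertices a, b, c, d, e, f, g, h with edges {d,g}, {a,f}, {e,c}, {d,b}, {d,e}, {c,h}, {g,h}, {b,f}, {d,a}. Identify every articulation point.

d

Removing d increases the component count from 1 to 2, so d is a cut vertex.
By contrast removing g leaves 1 component; it is not a cut vertex. No other vertex is a cut vertex either.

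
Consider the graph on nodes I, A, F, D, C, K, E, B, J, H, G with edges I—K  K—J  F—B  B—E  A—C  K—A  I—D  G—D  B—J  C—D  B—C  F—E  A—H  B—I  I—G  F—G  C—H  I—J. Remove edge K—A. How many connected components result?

1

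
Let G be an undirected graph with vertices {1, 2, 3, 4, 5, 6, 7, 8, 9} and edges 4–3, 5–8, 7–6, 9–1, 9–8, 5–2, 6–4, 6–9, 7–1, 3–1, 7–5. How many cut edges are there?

1

The edges on the cycle 7-5-8-9-6-7 are not bridges since each lies on that cycle.
But removing 2–5 disconnects 2 from 5 — this is a bridge.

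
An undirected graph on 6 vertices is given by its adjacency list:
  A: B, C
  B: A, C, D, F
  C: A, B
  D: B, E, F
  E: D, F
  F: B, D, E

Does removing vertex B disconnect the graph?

Deleting B raises the number of components from 1 to 2, so B is a cut vertex.

Yes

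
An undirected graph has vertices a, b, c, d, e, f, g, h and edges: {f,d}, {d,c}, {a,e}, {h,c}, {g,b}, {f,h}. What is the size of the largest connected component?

4

Starting from b we can reach b, g. That is one component of size 2.
Starting from a we can reach a, e. That is one component of size 2.
Starting from c we can reach c, d, f, h. That is one component of size 4.
The largest has 4 vertices.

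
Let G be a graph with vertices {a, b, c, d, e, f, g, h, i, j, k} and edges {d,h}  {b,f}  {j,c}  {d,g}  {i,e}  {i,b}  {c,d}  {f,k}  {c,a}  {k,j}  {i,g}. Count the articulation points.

3

Removing c increases the component count from 1 to 2, so c is a cut vertex.
Removing d increases the component count from 1 to 2, so d is a cut vertex.
Removing i increases the component count from 1 to 2, so i is a cut vertex.
By contrast removing e leaves 1 component; it is not a cut vertex. No other vertex is a cut vertex either.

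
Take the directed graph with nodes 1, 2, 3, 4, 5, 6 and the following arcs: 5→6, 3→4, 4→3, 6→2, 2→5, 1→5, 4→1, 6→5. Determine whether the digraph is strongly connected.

No

There is no directed path from 6 to 4, so the graph is not strongly connected.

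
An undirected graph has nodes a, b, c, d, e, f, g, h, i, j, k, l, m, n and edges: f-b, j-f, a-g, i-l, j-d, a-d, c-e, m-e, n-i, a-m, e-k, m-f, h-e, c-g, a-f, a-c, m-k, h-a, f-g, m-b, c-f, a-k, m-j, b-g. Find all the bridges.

i-l, i-n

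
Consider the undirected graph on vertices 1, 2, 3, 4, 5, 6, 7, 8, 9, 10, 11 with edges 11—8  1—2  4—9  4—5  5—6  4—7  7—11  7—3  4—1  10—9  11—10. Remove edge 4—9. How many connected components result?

4 and 9 are still connected via 4-7-11-10-9, so the component count stays at 1.

1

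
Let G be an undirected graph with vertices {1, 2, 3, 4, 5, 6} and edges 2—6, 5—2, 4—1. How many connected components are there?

3

3 is isolated — a component by itself.
Starting from 1 we can reach 1, 4. That is one component of size 2.
Starting from 2 we can reach 2, 5, 6. That is one component of size 3.
Total: 3 components.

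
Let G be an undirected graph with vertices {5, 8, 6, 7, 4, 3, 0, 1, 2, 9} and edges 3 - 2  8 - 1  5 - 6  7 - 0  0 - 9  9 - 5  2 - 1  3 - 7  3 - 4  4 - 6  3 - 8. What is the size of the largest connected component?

10

Starting from 0 we can reach 0, 1, 2, 3, 4, 5, 6, 7, 8, 9. That is one component of size 10.
The largest has 10 vertices.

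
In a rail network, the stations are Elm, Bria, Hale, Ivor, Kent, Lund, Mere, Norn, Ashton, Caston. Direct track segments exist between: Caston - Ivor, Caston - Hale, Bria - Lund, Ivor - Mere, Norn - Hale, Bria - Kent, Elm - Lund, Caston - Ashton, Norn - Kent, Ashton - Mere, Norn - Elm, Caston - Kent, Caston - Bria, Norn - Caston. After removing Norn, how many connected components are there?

1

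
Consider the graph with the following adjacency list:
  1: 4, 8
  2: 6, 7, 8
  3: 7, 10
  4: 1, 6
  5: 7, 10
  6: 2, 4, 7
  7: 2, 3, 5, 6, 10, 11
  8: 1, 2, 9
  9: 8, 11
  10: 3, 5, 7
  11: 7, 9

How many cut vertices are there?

Removing 7 increases the component count from 1 to 2, so 7 is a cut vertex.
By contrast removing 9 leaves 1 component; it is not a cut vertex. No other vertex is a cut vertex either.

1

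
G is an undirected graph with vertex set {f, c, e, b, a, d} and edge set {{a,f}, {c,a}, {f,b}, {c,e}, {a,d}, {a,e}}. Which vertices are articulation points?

a, f

Removing a increases the component count from 1 to 3, so a is a cut vertex.
Removing f increases the component count from 1 to 2, so f is a cut vertex.
By contrast removing e leaves 1 component; it is not a cut vertex. No other vertex is a cut vertex either.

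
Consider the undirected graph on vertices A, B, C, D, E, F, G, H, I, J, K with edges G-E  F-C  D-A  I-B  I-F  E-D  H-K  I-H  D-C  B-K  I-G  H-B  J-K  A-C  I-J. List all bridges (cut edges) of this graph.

none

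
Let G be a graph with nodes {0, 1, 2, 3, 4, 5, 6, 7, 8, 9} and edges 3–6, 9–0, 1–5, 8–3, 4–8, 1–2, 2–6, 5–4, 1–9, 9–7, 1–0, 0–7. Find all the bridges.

none

The edges on the cycle 1-9-7-0-1 are not bridges since each lies on that cycle.
Every edge lies on some cycle, so there are no bridges.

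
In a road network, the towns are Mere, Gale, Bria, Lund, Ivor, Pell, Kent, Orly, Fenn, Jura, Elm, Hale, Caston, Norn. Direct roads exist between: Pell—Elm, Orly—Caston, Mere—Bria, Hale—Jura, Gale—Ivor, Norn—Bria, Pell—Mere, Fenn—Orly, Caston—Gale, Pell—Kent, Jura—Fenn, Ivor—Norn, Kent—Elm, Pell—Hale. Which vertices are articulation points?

Pell

Removing Pell increases the component count from 2 to 3, so Pell is a cut vertex.
By contrast removing Elm leaves 2 components; it is not a cut vertex. No other vertex is a cut vertex either.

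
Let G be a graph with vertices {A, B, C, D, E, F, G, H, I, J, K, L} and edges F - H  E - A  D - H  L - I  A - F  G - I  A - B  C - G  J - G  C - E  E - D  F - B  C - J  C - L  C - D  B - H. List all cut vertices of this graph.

Removing C increases the component count from 2 to 3, so C is a cut vertex.
By contrast removing L leaves 2 components; it is not a cut vertex. No other vertex is a cut vertex either.

C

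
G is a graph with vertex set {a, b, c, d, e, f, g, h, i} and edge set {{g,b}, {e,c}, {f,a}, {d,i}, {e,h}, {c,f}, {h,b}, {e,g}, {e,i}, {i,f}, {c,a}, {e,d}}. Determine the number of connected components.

Starting from a we can reach a, b, c, d, e, f, g, h, i. That is one component of size 9.
Total: 1 component.

1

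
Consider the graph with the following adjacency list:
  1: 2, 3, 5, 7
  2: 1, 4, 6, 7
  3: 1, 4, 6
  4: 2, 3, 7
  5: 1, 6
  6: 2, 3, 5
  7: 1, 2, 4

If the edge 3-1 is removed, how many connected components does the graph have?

3 and 1 are still connected via 3-6-5-1, so the component count stays at 1.

1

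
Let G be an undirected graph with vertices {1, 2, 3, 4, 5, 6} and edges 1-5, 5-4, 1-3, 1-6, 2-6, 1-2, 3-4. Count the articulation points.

Removing 1 increases the component count from 1 to 2, so 1 is a cut vertex.
By contrast removing 6 leaves 1 component; it is not a cut vertex. No other vertex is a cut vertex either.

1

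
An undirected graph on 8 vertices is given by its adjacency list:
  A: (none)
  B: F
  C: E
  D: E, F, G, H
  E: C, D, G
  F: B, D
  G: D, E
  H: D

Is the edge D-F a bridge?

Yes

Removing D-F leaves no path between D and F: the component count goes from 2 to 3. So it is a bridge.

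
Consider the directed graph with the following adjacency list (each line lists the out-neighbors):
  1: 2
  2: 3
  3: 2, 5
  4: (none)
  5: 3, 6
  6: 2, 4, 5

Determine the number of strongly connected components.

3

{2, 3, 5, 6} are all mutually reachable — one SCC of size 4.
{1} is an SCC by itself.
{4} is an SCC by itself.
That gives 3 strongly connected components.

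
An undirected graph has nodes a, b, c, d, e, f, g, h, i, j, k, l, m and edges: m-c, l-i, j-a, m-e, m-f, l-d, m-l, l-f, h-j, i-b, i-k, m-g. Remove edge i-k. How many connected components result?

3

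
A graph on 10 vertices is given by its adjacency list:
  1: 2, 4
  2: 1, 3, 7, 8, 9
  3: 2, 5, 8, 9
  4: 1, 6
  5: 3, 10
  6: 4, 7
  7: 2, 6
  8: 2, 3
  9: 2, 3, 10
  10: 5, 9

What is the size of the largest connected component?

10

Starting from 1 we can reach 1, 2, 3, 4, 5, 6, 7, 8, 9, 10. That is one component of size 10.
The largest has 10 vertices.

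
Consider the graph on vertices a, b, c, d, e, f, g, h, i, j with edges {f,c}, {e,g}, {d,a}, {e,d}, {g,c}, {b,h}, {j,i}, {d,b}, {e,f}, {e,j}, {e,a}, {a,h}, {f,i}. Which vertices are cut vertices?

e

Removing e increases the component count from 1 to 2, so e is a cut vertex.
By contrast removing d leaves 1 component; it is not a cut vertex. No other vertex is a cut vertex either.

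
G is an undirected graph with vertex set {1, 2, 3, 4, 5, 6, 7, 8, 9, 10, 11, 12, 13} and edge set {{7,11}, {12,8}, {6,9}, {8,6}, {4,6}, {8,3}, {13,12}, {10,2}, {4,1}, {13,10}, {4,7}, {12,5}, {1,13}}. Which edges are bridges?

10-13, 10-2, 11-7, 12-5, 3-8, 4-7, 6-9

The edges on the cycle 4-1-13-12-8-6-4 are not bridges since each lies on that cycle.
But removing 3–8 disconnects 3 from 8; removing 2–10 disconnects 2 from 10; removing 7–11 disconnects 7 from 11; removing 12–5 disconnects 12 from 5 — these are bridges.
In total 7 edges are bridges.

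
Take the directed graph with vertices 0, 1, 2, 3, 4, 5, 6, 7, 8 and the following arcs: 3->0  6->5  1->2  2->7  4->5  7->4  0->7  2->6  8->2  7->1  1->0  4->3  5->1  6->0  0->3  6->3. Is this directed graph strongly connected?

There is no directed path from 0 to 8, so the graph is not strongly connected.

No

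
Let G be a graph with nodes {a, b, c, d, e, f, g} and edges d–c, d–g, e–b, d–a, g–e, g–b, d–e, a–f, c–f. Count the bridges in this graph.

The edges on the cycle d-c-f-a-d are not bridges since each lies on that cycle.
Every edge lies on some cycle, so there are no bridges.

0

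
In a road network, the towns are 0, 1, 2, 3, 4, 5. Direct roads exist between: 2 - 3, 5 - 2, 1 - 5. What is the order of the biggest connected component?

0 is isolated — a component by itself.
4 is isolated — a component by itself.
Starting from 1 we can reach 1, 2, 3, 5. That is one component of size 4.
The largest has 4 vertices.

4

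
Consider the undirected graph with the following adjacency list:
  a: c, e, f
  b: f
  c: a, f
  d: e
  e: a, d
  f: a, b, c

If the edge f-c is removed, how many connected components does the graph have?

1

f and c are still connected via f-a-c, so the component count stays at 1.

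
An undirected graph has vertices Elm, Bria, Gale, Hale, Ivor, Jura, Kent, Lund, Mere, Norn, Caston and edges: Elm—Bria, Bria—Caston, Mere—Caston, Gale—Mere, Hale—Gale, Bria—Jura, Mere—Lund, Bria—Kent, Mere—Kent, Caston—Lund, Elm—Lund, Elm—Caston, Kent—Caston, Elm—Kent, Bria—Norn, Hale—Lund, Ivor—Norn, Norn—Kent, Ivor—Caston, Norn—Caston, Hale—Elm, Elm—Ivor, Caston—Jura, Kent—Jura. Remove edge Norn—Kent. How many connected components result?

Norn and Kent are still connected via Norn-Bria-Kent, so the component count stays at 1.

1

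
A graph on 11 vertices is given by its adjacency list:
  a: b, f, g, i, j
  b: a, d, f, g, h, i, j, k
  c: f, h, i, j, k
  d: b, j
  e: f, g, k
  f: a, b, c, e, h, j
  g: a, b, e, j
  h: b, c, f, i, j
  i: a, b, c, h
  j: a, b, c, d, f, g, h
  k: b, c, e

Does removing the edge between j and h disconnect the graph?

After removing j-h, the path j-b-h still connects them, so the edge is not a bridge.

No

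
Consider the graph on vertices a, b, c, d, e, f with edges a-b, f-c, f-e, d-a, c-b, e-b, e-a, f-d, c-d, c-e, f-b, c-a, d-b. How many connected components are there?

1

Starting from a we can reach a, b, c, d, e, f. That is one component of size 6.
Total: 1 component.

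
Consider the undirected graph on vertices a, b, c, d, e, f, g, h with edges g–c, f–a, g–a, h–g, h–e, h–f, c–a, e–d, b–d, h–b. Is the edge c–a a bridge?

No

After removing c–a, the path c-g-a still connects them, so the edge is not a bridge.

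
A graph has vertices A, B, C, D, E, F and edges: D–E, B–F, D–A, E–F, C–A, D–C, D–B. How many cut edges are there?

0

The edges on the cycle D-C-A-D are not bridges since each lies on that cycle.
Every edge lies on some cycle, so there are no bridges.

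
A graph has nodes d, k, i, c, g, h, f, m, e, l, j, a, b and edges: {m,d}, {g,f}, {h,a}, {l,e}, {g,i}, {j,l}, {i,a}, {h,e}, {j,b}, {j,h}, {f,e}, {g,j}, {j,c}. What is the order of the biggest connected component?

k is isolated — a component by itself.
Starting from d we can reach d, m. That is one component of size 2.
Starting from a we can reach a, b, c, e, f, g, h, i, j, l. That is one component of size 10.
The largest has 10 vertices.

10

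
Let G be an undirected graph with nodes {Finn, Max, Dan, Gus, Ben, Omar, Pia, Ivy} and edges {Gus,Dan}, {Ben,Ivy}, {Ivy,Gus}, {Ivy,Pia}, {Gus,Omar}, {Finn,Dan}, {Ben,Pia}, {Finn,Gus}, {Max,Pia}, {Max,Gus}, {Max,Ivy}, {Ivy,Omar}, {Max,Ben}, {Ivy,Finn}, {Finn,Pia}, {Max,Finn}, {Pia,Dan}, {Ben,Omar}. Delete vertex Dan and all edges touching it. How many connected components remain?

1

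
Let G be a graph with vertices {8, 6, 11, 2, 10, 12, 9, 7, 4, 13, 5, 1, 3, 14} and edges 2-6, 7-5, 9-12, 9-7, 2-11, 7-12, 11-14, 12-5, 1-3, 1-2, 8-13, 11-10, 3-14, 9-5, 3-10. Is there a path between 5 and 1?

No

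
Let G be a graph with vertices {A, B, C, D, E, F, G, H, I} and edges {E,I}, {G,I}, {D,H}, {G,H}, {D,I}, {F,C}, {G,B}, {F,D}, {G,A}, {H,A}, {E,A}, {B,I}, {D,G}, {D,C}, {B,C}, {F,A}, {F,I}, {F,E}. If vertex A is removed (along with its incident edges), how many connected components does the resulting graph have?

1

With A gone, the remaining components are: {B, C, D, E, F, G, H, I}.
That is 1 component.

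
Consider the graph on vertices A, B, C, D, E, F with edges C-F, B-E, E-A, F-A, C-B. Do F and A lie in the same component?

Yes

From F we can reach A, B, C, E, F, which includes A.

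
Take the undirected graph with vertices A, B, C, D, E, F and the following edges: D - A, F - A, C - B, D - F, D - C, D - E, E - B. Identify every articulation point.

Removing D increases the component count from 1 to 2, so D is a cut vertex.
By contrast removing A leaves 1 component; it is not a cut vertex. No other vertex is a cut vertex either.

D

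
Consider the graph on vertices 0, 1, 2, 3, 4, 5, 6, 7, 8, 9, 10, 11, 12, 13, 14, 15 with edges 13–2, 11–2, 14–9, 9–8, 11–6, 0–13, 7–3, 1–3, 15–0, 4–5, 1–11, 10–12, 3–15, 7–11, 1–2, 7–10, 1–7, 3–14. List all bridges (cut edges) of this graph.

The edges on the cycle 1-7-3-15-0-13-2-1 are not bridges since each lies on that cycle.
But removing 14–9 disconnects 14 from 9; removing 10–12 disconnects 10 from 12; removing 7–10 disconnects 7 from 10; removing 8–9 disconnects 8 from 9 — these are bridges.
In total 7 edges are bridges.

10-12, 10-7, 11-6, 14-3, 14-9, 4-5, 8-9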